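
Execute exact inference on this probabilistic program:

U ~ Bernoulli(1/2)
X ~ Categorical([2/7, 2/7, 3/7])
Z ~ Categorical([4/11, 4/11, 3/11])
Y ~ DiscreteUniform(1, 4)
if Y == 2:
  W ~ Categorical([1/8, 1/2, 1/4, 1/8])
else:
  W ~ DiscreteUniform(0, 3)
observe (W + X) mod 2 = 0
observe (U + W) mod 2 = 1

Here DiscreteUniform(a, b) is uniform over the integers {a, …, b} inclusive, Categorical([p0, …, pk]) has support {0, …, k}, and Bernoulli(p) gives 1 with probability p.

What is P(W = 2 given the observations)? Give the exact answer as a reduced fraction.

P(W = 2 | obs) = 40/109

Enumerate traces; 72 have nonzero weight after conditioning:
  (U=0, X=1, Z=0, Y=1, W=1) weight 1/308
  (U=0, X=1, Z=0, Y=1, W=3) weight 1/308
  (U=0, X=1, Z=0, Y=2, W=1) weight 1/154
  (U=0, X=1, Z=0, Y=2, W=3) weight 1/616
  (U=0, X=1, Z=0, Y=3, W=1) weight 1/308
  (U=0, X=1, Z=0, Y=3, W=3) weight 1/308
  (U=0, X=1, Z=0, Y=4, W=1) weight 1/308
  (U=0, X=1, Z=0, Y=4, W=3) weight 1/308
  (U=1, X=0, Z=0, Y=1, W=0) weight 1/308
  (U=1, X=0, Z=0, Y=1, W=2) weight 1/308
  … 62 more
Group by W:
  weight(W=0) = 5/64
  weight(W=1) = 5/112
  weight(W=2) = 5/56
  weight(W=3) = 1/32
Total weight = 5/64 + 5/112 + 5/56 + 1/32 = 109/448
P(W=0 | obs) = 5/64 / 109/448 = 35/109
P(W=1 | obs) = 5/112 / 109/448 = 20/109
P(W=2 | obs) = 5/56 / 109/448 = 40/109
P(W=3 | obs) = 1/32 / 109/448 = 14/109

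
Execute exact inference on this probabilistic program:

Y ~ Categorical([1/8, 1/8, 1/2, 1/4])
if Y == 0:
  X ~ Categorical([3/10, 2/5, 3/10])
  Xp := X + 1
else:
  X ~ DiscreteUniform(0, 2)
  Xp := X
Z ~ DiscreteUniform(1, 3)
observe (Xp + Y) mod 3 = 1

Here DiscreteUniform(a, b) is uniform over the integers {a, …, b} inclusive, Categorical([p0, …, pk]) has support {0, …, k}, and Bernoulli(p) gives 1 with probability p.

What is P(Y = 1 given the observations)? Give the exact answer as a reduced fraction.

P(Y = 1 | obs) = 10/79

Enumerate traces; 12 have nonzero weight after conditioning:
  (Y=0, X=0, Z=1) weight 1/80
  (Y=0, X=0, Z=2) weight 1/80
  (Y=0, X=0, Z=3) weight 1/80
  (Y=1, X=0, Z=1) weight 1/72
  (Y=1, X=0, Z=2) weight 1/72
  (Y=1, X=0, Z=3) weight 1/72
  (Y=2, X=2, Z=1) weight 1/18
  (Y=2, X=2, Z=2) weight 1/18
  (Y=3, X=1, Z=1) weight 1/36
  … 3 more
Group by Y:
  weight(Y=0) = 3/80
  weight(Y=1) = 1/24
  weight(Y=2) = 1/6
  weight(Y=3) = 1/12
Total weight = 3/80 + 1/24 + 1/6 + 1/12 = 79/240
P(Y=0 | obs) = 3/80 / 79/240 = 9/79
P(Y=1 | obs) = 1/24 / 79/240 = 10/79
P(Y=2 | obs) = 1/6 / 79/240 = 40/79
P(Y=3 | obs) = 1/12 / 79/240 = 20/79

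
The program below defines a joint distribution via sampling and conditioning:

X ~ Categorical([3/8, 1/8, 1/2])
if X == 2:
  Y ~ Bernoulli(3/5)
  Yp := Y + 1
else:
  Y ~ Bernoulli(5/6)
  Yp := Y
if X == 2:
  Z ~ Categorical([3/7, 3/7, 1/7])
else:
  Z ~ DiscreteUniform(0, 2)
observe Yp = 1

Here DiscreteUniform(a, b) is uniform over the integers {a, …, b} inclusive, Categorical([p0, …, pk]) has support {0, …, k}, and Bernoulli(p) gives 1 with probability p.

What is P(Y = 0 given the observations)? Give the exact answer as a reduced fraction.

P(Y = 0 | obs) = 12/37

Enumerate traces; 9 have nonzero weight after conditioning:
  (X=0, Y=1, Z=0) weight 5/48
  (X=0, Y=1, Z=1) weight 5/48
  (X=0, Y=1, Z=2) weight 5/48
  (X=1, Y=1, Z=0) weight 5/144
  (X=1, Y=1, Z=1) weight 5/144
  (X=1, Y=1, Z=2) weight 5/144
  (X=2, Y=0, Z=0) weight 3/35
  (X=2, Y=0, Z=1) weight 3/35
  … 1 more
Group by Y:
  weight(Y=0) = 1/5
  weight(Y=1) = 5/12
Total weight = 1/5 + 5/12 = 37/60
P(Y=0 | obs) = 1/5 / 37/60 = 12/37
P(Y=1 | obs) = 5/12 / 37/60 = 25/37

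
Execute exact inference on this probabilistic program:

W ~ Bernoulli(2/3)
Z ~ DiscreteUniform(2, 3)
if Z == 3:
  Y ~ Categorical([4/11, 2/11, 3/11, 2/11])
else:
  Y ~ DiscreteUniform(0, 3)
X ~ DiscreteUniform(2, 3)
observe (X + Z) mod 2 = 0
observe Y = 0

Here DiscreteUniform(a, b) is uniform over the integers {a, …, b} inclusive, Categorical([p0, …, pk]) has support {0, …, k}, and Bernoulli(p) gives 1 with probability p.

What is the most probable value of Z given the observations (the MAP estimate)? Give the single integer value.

Enumerate traces; 4 have nonzero weight after conditioning:
  (W=0, Z=2, Y=0, X=2) weight 1/48
  (W=0, Z=3, Y=0, X=3) weight 1/33
  (W=1, Z=2, Y=0, X=2) weight 1/24
  (W=1, Z=3, Y=0, X=3) weight 2/33
Group by Z:
  weight(Z=2) = 1/16
  weight(Z=3) = 1/11
Total weight = 1/16 + 1/11 = 27/176
P(Z=2 | obs) = 1/16 / 27/176 = 11/27
P(Z=3 | obs) = 1/11 / 27/176 = 16/27
argmax = 3

argmax_v P(Z = v | obs) = 3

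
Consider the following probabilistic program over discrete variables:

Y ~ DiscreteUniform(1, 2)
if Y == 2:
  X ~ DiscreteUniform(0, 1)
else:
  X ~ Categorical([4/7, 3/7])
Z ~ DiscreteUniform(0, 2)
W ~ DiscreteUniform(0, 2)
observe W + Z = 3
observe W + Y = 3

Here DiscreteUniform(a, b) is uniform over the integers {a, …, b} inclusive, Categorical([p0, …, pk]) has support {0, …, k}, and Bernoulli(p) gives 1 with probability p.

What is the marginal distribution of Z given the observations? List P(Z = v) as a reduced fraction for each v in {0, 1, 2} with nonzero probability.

P(Z=1) = 1/2, P(Z=2) = 1/2

Enumerate traces; 4 have nonzero weight after conditioning:
  (Y=1, X=0, Z=1, W=2) weight 2/63
  (Y=1, X=1, Z=1, W=2) weight 1/42
  (Y=2, X=0, Z=2, W=1) weight 1/36
  (Y=2, X=1, Z=2, W=1) weight 1/36
Group by Z:
  weight(Z=1) = 1/18
  weight(Z=2) = 1/18
Total weight = 1/18 + 1/18 = 1/9
P(Z=1 | obs) = 1/18 / 1/9 = 1/2
P(Z=2 | obs) = 1/18 / 1/9 = 1/2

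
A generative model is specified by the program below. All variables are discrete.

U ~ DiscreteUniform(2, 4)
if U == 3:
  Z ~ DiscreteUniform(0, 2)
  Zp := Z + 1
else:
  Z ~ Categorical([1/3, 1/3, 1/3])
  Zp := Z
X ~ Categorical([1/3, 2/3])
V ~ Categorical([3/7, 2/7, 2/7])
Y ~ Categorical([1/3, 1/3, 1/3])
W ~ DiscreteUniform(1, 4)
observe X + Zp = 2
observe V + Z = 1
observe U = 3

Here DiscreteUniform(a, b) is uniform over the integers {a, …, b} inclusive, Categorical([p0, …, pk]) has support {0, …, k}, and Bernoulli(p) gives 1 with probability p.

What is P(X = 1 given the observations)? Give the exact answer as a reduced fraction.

Enumerate traces; 24 have nonzero weight after conditioning:
  (U=3, Z=0, X=1, V=1, Y=0, W=1) weight 1/567
  (U=3, Z=0, X=1, V=1, Y=0, W=2) weight 1/567
  (U=3, Z=0, X=1, V=1, Y=0, W=3) weight 1/567
  (U=3, Z=0, X=1, V=1, Y=0, W=4) weight 1/567
  (U=3, Z=0, X=1, V=1, Y=1, W=1) weight 1/567
  (U=3, Z=0, X=1, V=1, Y=1, W=2) weight 1/567
  (U=3, Z=0, X=1, V=1, Y=1, W=3) weight 1/567
  (U=3, Z=0, X=1, V=1, Y=1, W=4) weight 1/567
  (U=3, Z=1, X=0, V=0, Y=0, W=1) weight 1/756
  … 15 more
Group by X:
  weight(X=0) = 1/63
  weight(X=1) = 4/189
Total weight = 1/63 + 4/189 = 1/27
P(X=0 | obs) = 1/63 / 1/27 = 3/7
P(X=1 | obs) = 4/189 / 1/27 = 4/7

P(X = 1 | obs) = 4/7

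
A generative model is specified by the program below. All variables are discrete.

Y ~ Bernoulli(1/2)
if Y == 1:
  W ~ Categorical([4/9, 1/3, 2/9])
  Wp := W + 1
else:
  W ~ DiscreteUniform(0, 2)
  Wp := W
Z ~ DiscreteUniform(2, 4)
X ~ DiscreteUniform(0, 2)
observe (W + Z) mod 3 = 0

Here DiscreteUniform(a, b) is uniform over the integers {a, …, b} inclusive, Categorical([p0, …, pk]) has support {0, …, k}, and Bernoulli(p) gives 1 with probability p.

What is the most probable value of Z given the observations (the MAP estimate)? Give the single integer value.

argmax_v P(Z = v | obs) = 3

Enumerate traces; 18 have nonzero weight after conditioning:
  (Y=0, W=0, Z=3, X=0) weight 1/54
  (Y=0, W=0, Z=3, X=1) weight 1/54
  (Y=0, W=0, Z=3, X=2) weight 1/54
  (Y=0, W=1, Z=2, X=0) weight 1/54
  (Y=0, W=1, Z=2, X=1) weight 1/54
  (Y=0, W=1, Z=2, X=2) weight 1/54
  (Y=0, W=2, Z=4, X=0) weight 1/54
  (Y=0, W=2, Z=4, X=1) weight 1/54
  … 10 more
Group by Z:
  weight(Z=2) = 1/9
  weight(Z=3) = 7/54
  weight(Z=4) = 5/54
Total weight = 1/9 + 7/54 + 5/54 = 1/3
P(Z=2 | obs) = 1/9 / 1/3 = 1/3
P(Z=3 | obs) = 7/54 / 1/3 = 7/18
P(Z=4 | obs) = 5/54 / 1/3 = 5/18
argmax = 3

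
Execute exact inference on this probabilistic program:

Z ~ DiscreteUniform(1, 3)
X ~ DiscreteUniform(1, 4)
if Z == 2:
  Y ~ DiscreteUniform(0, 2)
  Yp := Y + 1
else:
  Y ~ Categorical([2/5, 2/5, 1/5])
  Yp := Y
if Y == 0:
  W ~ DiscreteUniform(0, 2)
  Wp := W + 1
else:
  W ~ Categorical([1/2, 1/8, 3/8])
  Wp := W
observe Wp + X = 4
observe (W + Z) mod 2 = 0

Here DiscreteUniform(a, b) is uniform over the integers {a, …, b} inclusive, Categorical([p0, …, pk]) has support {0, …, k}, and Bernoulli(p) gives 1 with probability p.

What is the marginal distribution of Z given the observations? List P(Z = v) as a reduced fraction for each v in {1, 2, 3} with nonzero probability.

Enumerate traces; 12 have nonzero weight after conditioning:
  (Z=1, X=2, Y=0, W=1) weight 1/90
  (Z=1, X=3, Y=1, W=1) weight 1/240
  (Z=1, X=3, Y=2, W=1) weight 1/480
  (Z=2, X=1, Y=0, W=2) weight 1/108
  (Z=2, X=2, Y=1, W=2) weight 1/96
  (Z=2, X=2, Y=2, W=2) weight 1/96
  (Z=2, X=3, Y=0, W=0) weight 1/108
  (Z=2, X=4, Y=1, W=0) weight 1/72
  (Z=3, X=2, Y=0, W=1) weight 1/90
  … 3 more
Group by Z:
  weight(Z=1) = 5/288
  weight(Z=2) = 29/432
  weight(Z=3) = 5/288
Total weight = 5/288 + 29/432 + 5/288 = 11/108
P(Z=1 | obs) = 5/288 / 11/108 = 15/88
P(Z=2 | obs) = 29/432 / 11/108 = 29/44
P(Z=3 | obs) = 5/288 / 11/108 = 15/88

P(Z=1) = 15/88, P(Z=2) = 29/44, P(Z=3) = 15/88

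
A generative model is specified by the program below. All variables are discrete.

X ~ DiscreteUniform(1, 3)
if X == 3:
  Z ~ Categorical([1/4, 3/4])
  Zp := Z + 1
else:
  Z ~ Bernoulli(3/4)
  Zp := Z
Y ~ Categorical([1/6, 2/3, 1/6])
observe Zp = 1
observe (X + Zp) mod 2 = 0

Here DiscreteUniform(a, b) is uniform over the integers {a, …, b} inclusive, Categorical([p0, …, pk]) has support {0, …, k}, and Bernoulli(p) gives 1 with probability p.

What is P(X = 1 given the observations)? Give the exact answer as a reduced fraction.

Enumerate traces; 6 have nonzero weight after conditioning:
  (X=1, Z=1, Y=0) weight 1/24
  (X=1, Z=1, Y=1) weight 1/6
  (X=1, Z=1, Y=2) weight 1/24
  (X=3, Z=0, Y=0) weight 1/72
  (X=3, Z=0, Y=1) weight 1/18
  (X=3, Z=0, Y=2) weight 1/72
Group by X:
  weight(X=1) = 1/4
  weight(X=3) = 1/12
Total weight = 1/4 + 1/12 = 1/3
P(X=1 | obs) = 1/4 / 1/3 = 3/4
P(X=3 | obs) = 1/12 / 1/3 = 1/4

P(X = 1 | obs) = 3/4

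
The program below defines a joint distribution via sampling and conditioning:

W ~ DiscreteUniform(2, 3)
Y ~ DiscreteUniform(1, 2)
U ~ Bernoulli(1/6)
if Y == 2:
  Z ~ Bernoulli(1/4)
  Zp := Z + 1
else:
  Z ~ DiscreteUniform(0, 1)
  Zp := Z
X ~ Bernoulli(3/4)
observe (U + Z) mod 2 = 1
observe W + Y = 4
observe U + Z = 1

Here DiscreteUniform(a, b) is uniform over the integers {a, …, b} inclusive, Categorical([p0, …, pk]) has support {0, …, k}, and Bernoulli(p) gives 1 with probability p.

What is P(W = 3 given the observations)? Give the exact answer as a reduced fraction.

Enumerate traces; 8 have nonzero weight after conditioning:
  (W=2, Y=2, U=0, Z=1, X=0) weight 5/384
  (W=2, Y=2, U=0, Z=1, X=1) weight 5/128
  (W=2, Y=2, U=1, Z=0, X=0) weight 1/128
  (W=2, Y=2, U=1, Z=0, X=1) weight 3/128
  (W=3, Y=1, U=0, Z=1, X=0) weight 5/192
  (W=3, Y=1, U=0, Z=1, X=1) weight 5/64
  (W=3, Y=1, U=1, Z=0, X=0) weight 1/192
  (W=3, Y=1, U=1, Z=0, X=1) weight 1/64
Group by W:
  weight(W=2) = 1/12
  weight(W=3) = 1/8
Total weight = 1/12 + 1/8 = 5/24
P(W=2 | obs) = 1/12 / 5/24 = 2/5
P(W=3 | obs) = 1/8 / 5/24 = 3/5

P(W = 3 | obs) = 3/5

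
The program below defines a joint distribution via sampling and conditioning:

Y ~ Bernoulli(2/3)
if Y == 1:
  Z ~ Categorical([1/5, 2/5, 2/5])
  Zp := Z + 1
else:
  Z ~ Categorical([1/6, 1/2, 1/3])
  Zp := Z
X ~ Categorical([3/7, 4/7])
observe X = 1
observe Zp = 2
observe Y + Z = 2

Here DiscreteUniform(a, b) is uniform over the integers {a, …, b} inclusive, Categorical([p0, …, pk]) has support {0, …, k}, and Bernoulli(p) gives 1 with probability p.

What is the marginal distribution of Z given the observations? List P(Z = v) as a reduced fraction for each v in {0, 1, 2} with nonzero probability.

Enumerate traces; 2 have nonzero weight after conditioning:
  (Y=0, Z=2, X=1) weight 4/63
  (Y=1, Z=1, X=1) weight 16/105
Group by Z:
  weight(Z=1) = 16/105
  weight(Z=2) = 4/63
Total weight = 16/105 + 4/63 = 68/315
P(Z=1 | obs) = 16/105 / 68/315 = 12/17
P(Z=2 | obs) = 4/63 / 68/315 = 5/17

P(Z=1) = 12/17, P(Z=2) = 5/17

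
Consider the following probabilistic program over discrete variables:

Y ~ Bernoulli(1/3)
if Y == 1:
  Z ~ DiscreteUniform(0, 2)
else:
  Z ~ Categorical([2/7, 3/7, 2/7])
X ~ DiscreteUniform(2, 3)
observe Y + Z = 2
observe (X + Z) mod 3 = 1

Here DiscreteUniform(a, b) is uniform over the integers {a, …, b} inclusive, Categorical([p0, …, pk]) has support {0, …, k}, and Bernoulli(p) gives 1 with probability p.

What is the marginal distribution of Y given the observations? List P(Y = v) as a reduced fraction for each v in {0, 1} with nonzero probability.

Enumerate traces; 2 have nonzero weight after conditioning:
  (Y=0, Z=2, X=2) weight 2/21
  (Y=1, Z=1, X=3) weight 1/18
Group by Y:
  weight(Y=0) = 2/21
  weight(Y=1) = 1/18
Total weight = 2/21 + 1/18 = 19/126
P(Y=0 | obs) = 2/21 / 19/126 = 12/19
P(Y=1 | obs) = 1/18 / 19/126 = 7/19

P(Y=0) = 12/19, P(Y=1) = 7/19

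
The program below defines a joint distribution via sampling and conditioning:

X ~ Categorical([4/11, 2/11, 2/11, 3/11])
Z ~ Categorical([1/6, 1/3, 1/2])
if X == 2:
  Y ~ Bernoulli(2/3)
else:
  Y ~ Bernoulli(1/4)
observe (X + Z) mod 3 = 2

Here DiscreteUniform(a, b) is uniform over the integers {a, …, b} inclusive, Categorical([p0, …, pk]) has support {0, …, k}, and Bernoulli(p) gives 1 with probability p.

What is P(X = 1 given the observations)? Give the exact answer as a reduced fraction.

Enumerate traces; 8 have nonzero weight after conditioning:
  (X=0, Z=2, Y=0) weight 3/22
  (X=0, Z=2, Y=1) weight 1/22
  (X=1, Z=1, Y=0) weight 1/22
  (X=1, Z=1, Y=1) weight 1/66
  (X=2, Z=0, Y=0) weight 1/99
  (X=2, Z=0, Y=1) weight 2/99
  (X=3, Z=2, Y=0) weight 9/88
  (X=3, Z=2, Y=1) weight 3/88
Group by X:
  weight(X=0) = 2/11
  weight(X=1) = 2/33
  weight(X=2) = 1/33
  weight(X=3) = 3/22
Total weight = 2/11 + 2/33 + 1/33 + 3/22 = 9/22
P(X=0 | obs) = 2/11 / 9/22 = 4/9
P(X=1 | obs) = 2/33 / 9/22 = 4/27
P(X=2 | obs) = 1/33 / 9/22 = 2/27
P(X=3 | obs) = 3/22 / 9/22 = 1/3

P(X = 1 | obs) = 4/27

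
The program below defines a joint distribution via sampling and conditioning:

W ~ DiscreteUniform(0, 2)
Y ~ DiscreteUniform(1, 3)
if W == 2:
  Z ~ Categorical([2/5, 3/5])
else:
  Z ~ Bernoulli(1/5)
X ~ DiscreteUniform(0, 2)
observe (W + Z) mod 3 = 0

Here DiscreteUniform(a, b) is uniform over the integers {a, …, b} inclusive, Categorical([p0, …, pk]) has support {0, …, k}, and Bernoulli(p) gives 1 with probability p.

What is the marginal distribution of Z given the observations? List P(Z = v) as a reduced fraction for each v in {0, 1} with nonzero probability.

Enumerate traces; 18 have nonzero weight after conditioning:
  (W=0, Y=1, Z=0, X=0) weight 4/135
  (W=0, Y=1, Z=0, X=1) weight 4/135
  (W=0, Y=1, Z=0, X=2) weight 4/135
  (W=0, Y=2, Z=0, X=0) weight 4/135
  (W=0, Y=2, Z=0, X=1) weight 4/135
  (W=0, Y=2, Z=0, X=2) weight 4/135
  (W=0, Y=3, Z=0, X=0) weight 4/135
  (W=0, Y=3, Z=0, X=1) weight 4/135
  (W=2, Y=1, Z=1, X=0) weight 1/45
  … 9 more
Group by Z:
  weight(Z=0) = 4/15
  weight(Z=1) = 1/5
Total weight = 4/15 + 1/5 = 7/15
P(Z=0 | obs) = 4/15 / 7/15 = 4/7
P(Z=1 | obs) = 1/5 / 7/15 = 3/7

P(Z=0) = 4/7, P(Z=1) = 3/7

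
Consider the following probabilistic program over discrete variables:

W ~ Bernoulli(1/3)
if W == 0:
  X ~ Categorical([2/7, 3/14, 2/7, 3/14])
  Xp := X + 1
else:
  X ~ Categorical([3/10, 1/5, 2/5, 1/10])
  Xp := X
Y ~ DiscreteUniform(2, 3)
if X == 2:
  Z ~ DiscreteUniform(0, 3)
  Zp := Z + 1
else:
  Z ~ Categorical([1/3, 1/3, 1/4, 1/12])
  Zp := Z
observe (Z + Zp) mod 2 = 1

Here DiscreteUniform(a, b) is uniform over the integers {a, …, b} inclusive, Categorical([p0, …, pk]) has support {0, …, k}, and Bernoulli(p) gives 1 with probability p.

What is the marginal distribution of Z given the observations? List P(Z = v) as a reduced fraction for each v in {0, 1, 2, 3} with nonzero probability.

Enumerate traces; 16 have nonzero weight after conditioning:
  (W=0, X=2, Y=2, Z=0) weight 1/42
  (W=0, X=2, Y=2, Z=1) weight 1/42
  (W=0, X=2, Y=2, Z=2) weight 1/42
  (W=0, X=2, Y=2, Z=3) weight 1/42
  (W=0, X=2, Y=3, Z=0) weight 1/42
  (W=0, X=2, Y=3, Z=1) weight 1/42
  (W=0, X=2, Y=3, Z=2) weight 1/42
  (W=0, X=2, Y=3, Z=3) weight 1/42
  … 8 more
Group by Z:
  weight(Z=0) = 17/210
  weight(Z=1) = 17/210
  weight(Z=2) = 17/210
  weight(Z=3) = 17/210
Total weight = 17/210 + 17/210 + 17/210 + 17/210 = 34/105
P(Z=0 | obs) = 17/210 / 34/105 = 1/4
P(Z=1 | obs) = 17/210 / 34/105 = 1/4
P(Z=2 | obs) = 17/210 / 34/105 = 1/4
P(Z=3 | obs) = 17/210 / 34/105 = 1/4

P(Z=0) = 1/4, P(Z=1) = 1/4, P(Z=2) = 1/4, P(Z=3) = 1/4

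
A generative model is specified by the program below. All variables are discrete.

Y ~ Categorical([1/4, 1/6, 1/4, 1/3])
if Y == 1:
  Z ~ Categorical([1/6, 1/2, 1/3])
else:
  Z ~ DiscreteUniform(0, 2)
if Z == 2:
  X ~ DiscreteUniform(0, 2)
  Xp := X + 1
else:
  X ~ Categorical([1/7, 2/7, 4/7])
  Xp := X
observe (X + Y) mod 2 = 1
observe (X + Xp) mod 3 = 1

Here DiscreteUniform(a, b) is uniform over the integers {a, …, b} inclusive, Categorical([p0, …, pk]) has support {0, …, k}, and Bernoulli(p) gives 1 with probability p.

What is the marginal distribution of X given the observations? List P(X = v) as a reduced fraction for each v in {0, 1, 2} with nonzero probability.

Enumerate traces; 6 have nonzero weight after conditioning:
  (Y=1, Z=0, X=2) weight 1/63
  (Y=1, Z=1, X=2) weight 1/21
  (Y=1, Z=2, X=0) weight 1/54
  (Y=3, Z=0, X=2) weight 4/63
  (Y=3, Z=1, X=2) weight 4/63
  (Y=3, Z=2, X=0) weight 1/27
Group by X:
  weight(X=0) = 1/18
  weight(X=2) = 4/21
Total weight = 1/18 + 4/21 = 31/126
P(X=0 | obs) = 1/18 / 31/126 = 7/31
P(X=2 | obs) = 4/21 / 31/126 = 24/31

P(X=0) = 7/31, P(X=2) = 24/31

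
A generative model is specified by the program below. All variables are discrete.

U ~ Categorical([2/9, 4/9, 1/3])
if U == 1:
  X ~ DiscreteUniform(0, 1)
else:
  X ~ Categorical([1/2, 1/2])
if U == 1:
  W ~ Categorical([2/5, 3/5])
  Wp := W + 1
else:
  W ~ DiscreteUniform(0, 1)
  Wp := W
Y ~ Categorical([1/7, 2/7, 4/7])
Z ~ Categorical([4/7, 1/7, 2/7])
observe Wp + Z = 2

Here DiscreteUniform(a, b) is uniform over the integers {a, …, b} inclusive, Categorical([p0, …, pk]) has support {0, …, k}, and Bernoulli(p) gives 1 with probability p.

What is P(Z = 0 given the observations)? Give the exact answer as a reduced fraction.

Enumerate traces; 36 have nonzero weight after conditioning:
  (U=0, X=0, W=0, Y=0, Z=2) weight 1/441
  (U=0, X=0, W=0, Y=1, Z=2) weight 2/441
  (U=0, X=0, W=0, Y=2, Z=2) weight 4/441
  (U=0, X=0, W=1, Y=0, Z=1) weight 1/882
  (U=0, X=0, W=1, Y=1, Z=1) weight 1/441
  (U=0, X=0, W=1, Y=2, Z=1) weight 2/441
  (U=0, X=1, W=0, Y=0, Z=2) weight 1/441
  (U=0, X=1, W=0, Y=1, Z=2) weight 2/441
  (U=1, X=0, W=1, Y=0, Z=0) weight 8/735
  … 27 more
Group by Z:
  weight(Z=0) = 16/105
  weight(Z=1) = 41/630
  weight(Z=2) = 5/63
Total weight = 16/105 + 41/630 + 5/63 = 187/630
P(Z=0 | obs) = 16/105 / 187/630 = 96/187
P(Z=1 | obs) = 41/630 / 187/630 = 41/187
P(Z=2 | obs) = 5/63 / 187/630 = 50/187

P(Z = 0 | obs) = 96/187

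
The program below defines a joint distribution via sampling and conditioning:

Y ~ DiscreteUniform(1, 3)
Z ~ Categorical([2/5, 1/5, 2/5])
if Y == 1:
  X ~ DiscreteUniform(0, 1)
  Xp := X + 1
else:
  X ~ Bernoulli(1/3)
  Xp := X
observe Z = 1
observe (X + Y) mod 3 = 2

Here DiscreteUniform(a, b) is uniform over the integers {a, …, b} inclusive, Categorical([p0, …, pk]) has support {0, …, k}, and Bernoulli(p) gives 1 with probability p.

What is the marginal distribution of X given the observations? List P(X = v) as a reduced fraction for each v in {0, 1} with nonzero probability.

Enumerate traces; 2 have nonzero weight after conditioning:
  (Y=1, Z=1, X=1) weight 1/30
  (Y=2, Z=1, X=0) weight 2/45
Group by X:
  weight(X=0) = 2/45
  weight(X=1) = 1/30
Total weight = 2/45 + 1/30 = 7/90
P(X=0 | obs) = 2/45 / 7/90 = 4/7
P(X=1 | obs) = 1/30 / 7/90 = 3/7

P(X=0) = 4/7, P(X=1) = 3/7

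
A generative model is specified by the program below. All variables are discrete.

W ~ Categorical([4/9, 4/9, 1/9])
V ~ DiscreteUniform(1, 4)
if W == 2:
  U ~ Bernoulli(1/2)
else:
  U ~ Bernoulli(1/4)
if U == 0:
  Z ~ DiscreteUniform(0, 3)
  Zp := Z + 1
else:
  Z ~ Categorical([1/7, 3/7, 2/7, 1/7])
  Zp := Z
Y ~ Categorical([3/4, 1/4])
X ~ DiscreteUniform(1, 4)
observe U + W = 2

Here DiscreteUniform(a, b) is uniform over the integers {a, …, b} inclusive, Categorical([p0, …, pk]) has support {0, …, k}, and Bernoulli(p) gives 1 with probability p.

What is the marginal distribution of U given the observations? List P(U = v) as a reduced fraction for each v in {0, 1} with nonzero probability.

Enumerate traces; 256 have nonzero weight after conditioning:
  (W=1, V=1, U=1, Z=0, Y=0, X=1) weight 1/1344
  (W=1, V=1, U=1, Z=0, Y=0, X=2) weight 1/1344
  (W=1, V=1, U=1, Z=0, Y=0, X=3) weight 1/1344
  (W=1, V=1, U=1, Z=0, Y=0, X=4) weight 1/1344
  (W=1, V=1, U=1, Z=0, Y=1, X=1) weight 1/4032
  (W=1, V=1, U=1, Z=0, Y=1, X=2) weight 1/4032
  (W=1, V=1, U=1, Z=0, Y=1, X=3) weight 1/4032
  (W=1, V=1, U=1, Z=0, Y=1, X=4) weight 1/4032
  (W=2, V=1, U=0, Z=0, Y=0, X=1) weight 1/1536
  … 247 more
Group by U:
  weight(U=0) = 1/18
  weight(U=1) = 1/9
Total weight = 1/18 + 1/9 = 1/6
P(U=0 | obs) = 1/18 / 1/6 = 1/3
P(U=1 | obs) = 1/9 / 1/6 = 2/3

P(U=0) = 1/3, P(U=1) = 2/3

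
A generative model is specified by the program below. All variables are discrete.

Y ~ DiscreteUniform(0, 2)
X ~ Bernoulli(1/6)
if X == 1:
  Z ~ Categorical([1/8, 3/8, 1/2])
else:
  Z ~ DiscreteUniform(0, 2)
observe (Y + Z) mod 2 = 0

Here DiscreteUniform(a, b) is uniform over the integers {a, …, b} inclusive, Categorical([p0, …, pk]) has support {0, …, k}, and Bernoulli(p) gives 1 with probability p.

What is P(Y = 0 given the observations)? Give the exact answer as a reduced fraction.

P(Y = 0 | obs) = 95/239

Enumerate traces; 10 have nonzero weight after conditioning:
  (Y=0, X=0, Z=0) weight 5/54
  (Y=0, X=0, Z=2) weight 5/54
  (Y=0, X=1, Z=0) weight 1/144
  (Y=0, X=1, Z=2) weight 1/36
  (Y=1, X=0, Z=1) weight 5/54
  (Y=1, X=1, Z=1) weight 1/48
  (Y=2, X=0, Z=0) weight 5/54
  (Y=2, X=0, Z=2) weight 5/54
  … 2 more
Group by Y:
  weight(Y=0) = 95/432
  weight(Y=1) = 49/432
  weight(Y=2) = 95/432
Total weight = 95/432 + 49/432 + 95/432 = 239/432
P(Y=0 | obs) = 95/432 / 239/432 = 95/239
P(Y=1 | obs) = 49/432 / 239/432 = 49/239
P(Y=2 | obs) = 95/432 / 239/432 = 95/239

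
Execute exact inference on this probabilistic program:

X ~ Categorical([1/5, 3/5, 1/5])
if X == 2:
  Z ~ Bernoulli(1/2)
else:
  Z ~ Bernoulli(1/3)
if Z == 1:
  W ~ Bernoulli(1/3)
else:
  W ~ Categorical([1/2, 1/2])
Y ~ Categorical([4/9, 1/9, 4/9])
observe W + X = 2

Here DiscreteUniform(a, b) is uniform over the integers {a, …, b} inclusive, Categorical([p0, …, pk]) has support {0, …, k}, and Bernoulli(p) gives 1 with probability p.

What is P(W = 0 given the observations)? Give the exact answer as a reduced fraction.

Enumerate traces; 12 have nonzero weight after conditioning:
  (X=1, Z=0, W=1, Y=0) weight 4/45
  (X=1, Z=0, W=1, Y=1) weight 1/45
  (X=1, Z=0, W=1, Y=2) weight 4/45
  (X=1, Z=1, W=1, Y=0) weight 4/135
  (X=1, Z=1, W=1, Y=1) weight 1/135
  (X=1, Z=1, W=1, Y=2) weight 4/135
  (X=2, Z=0, W=0, Y=0) weight 1/45
  (X=2, Z=0, W=0, Y=1) weight 1/180
  … 4 more
Group by W:
  weight(W=0) = 7/60
  weight(W=1) = 4/15
Total weight = 7/60 + 4/15 = 23/60
P(W=0 | obs) = 7/60 / 23/60 = 7/23
P(W=1 | obs) = 4/15 / 23/60 = 16/23

P(W = 0 | obs) = 7/23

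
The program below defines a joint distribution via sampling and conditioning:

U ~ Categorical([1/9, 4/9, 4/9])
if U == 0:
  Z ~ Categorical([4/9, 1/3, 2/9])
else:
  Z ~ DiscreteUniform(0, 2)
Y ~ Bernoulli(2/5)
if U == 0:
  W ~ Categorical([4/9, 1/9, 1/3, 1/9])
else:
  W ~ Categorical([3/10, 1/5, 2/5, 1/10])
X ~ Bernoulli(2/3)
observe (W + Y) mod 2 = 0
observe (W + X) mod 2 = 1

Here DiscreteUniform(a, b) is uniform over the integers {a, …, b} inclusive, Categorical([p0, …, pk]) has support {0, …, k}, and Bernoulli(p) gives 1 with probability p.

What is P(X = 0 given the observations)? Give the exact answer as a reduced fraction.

Enumerate traces; 36 have nonzero weight after conditioning:
  (U=0, Z=0, Y=0, W=0, X=1) weight 32/3645
  (U=0, Z=0, Y=0, W=2, X=1) weight 8/1215
  (U=0, Z=0, Y=1, W=1, X=0) weight 8/10935
  (U=0, Z=0, Y=1, W=3, X=0) weight 8/10935
  (U=0, Z=1, Y=0, W=0, X=1) weight 8/1215
  (U=0, Z=1, Y=0, W=2, X=1) weight 2/405
  (U=0, Z=1, Y=1, W=1, X=0) weight 2/3645
  (U=0, Z=1, Y=1, W=3, X=0) weight 2/3645
  … 28 more
Group by X:
  weight(X=0) = 236/6075
  weight(X=1) = 574/2025
Total weight = 236/6075 + 574/2025 = 1958/6075
P(X=0 | obs) = 236/6075 / 1958/6075 = 118/979
P(X=1 | obs) = 574/2025 / 1958/6075 = 861/979

P(X = 0 | obs) = 118/979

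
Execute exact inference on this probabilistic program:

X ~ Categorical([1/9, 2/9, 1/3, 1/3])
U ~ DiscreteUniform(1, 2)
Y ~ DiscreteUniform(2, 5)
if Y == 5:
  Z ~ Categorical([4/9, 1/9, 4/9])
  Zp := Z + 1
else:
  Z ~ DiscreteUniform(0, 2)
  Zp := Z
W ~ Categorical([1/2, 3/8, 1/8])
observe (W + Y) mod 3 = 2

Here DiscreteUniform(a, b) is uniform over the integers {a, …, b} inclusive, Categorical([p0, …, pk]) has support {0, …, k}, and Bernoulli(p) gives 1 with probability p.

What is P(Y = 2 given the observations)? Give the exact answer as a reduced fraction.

Enumerate traces; 96 have nonzero weight after conditioning:
  (X=0, U=1, Y=2, Z=0, W=0) weight 1/432
  (X=0, U=1, Y=2, Z=1, W=0) weight 1/432
  (X=0, U=1, Y=2, Z=2, W=0) weight 1/432
  (X=0, U=1, Y=3, Z=0, W=2) weight 1/1728
  (X=0, U=1, Y=3, Z=1, W=2) weight 1/1728
  (X=0, U=1, Y=3, Z=2, W=2) weight 1/1728
  (X=0, U=1, Y=4, Z=0, W=1) weight 1/576
  (X=0, U=1, Y=4, Z=1, W=1) weight 1/576
  (X=0, U=1, Y=5, Z=0, W=0) weight 1/324
  … 87 more
Group by Y:
  weight(Y=2) = 1/8
  weight(Y=3) = 1/32
  weight(Y=4) = 3/32
  weight(Y=5) = 1/8
Total weight = 1/8 + 1/32 + 3/32 + 1/8 = 3/8
P(Y=2 | obs) = 1/8 / 3/8 = 1/3
P(Y=3 | obs) = 1/32 / 3/8 = 1/12
P(Y=4 | obs) = 3/32 / 3/8 = 1/4
P(Y=5 | obs) = 1/8 / 3/8 = 1/3

P(Y = 2 | obs) = 1/3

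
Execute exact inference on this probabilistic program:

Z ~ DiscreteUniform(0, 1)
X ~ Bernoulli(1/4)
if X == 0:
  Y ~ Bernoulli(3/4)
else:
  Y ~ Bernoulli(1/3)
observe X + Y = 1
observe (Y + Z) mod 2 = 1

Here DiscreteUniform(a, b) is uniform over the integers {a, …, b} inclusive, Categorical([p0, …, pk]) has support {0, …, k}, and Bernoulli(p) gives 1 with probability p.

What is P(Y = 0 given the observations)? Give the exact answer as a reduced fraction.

Enumerate traces; 2 have nonzero weight after conditioning:
  (Z=0, X=0, Y=1) weight 9/32
  (Z=1, X=1, Y=0) weight 1/12
Group by Y:
  weight(Y=0) = 1/12
  weight(Y=1) = 9/32
Total weight = 1/12 + 9/32 = 35/96
P(Y=0 | obs) = 1/12 / 35/96 = 8/35
P(Y=1 | obs) = 9/32 / 35/96 = 27/35

P(Y = 0 | obs) = 8/35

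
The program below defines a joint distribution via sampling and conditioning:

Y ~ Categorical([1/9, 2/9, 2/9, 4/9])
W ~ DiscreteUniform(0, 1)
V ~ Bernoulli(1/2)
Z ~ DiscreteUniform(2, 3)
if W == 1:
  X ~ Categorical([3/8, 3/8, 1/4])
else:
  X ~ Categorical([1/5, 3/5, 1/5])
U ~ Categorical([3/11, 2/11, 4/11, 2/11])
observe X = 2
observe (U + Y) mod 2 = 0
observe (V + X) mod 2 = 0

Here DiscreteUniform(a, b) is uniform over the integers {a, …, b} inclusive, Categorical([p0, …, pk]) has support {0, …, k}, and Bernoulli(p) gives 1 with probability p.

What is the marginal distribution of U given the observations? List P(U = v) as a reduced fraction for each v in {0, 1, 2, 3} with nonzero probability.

Enumerate traces; 32 have nonzero weight after conditioning:
  (Y=0, W=0, V=0, Z=2, X=2, U=0) weight 1/1320
  (Y=0, W=0, V=0, Z=2, X=2, U=2) weight 1/990
  (Y=0, W=0, V=0, Z=3, X=2, U=0) weight 1/1320
  (Y=0, W=0, V=0, Z=3, X=2, U=2) weight 1/990
  (Y=0, W=1, V=0, Z=2, X=2, U=0) weight 1/1056
  (Y=0, W=1, V=0, Z=2, X=2, U=2) weight 1/792
  (Y=0, W=1, V=0, Z=3, X=2, U=0) weight 1/1056
  (Y=0, W=1, V=0, Z=3, X=2, U=2) weight 1/792
  (Y=1, W=0, V=0, Z=2, X=2, U=1) weight 1/990
  (Y=1, W=0, V=0, Z=2, X=2, U=3) weight 1/990
  … 22 more
Group by U:
  weight(U=0) = 9/880
  weight(U=1) = 3/220
  weight(U=2) = 3/220
  weight(U=3) = 3/220
Total weight = 9/880 + 3/220 + 3/220 + 3/220 = 9/176
P(U=0 | obs) = 9/880 / 9/176 = 1/5
P(U=1 | obs) = 3/220 / 9/176 = 4/15
P(U=2 | obs) = 3/220 / 9/176 = 4/15
P(U=3 | obs) = 3/220 / 9/176 = 4/15

P(U=0) = 1/5, P(U=1) = 4/15, P(U=2) = 4/15, P(U=3) = 4/15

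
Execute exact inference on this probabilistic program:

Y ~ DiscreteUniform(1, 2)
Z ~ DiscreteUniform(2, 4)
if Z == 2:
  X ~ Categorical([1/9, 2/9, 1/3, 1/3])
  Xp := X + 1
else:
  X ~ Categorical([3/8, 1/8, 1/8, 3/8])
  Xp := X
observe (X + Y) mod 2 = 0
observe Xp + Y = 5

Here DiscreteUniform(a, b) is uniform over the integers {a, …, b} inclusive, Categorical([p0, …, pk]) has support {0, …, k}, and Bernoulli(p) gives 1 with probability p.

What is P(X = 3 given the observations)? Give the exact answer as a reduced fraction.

P(X = 3 | obs) = 1/2

Enumerate traces; 2 have nonzero weight after conditioning:
  (Y=1, Z=2, X=3) weight 1/18
  (Y=2, Z=2, X=2) weight 1/18
Group by X:
  weight(X=2) = 1/18
  weight(X=3) = 1/18
Total weight = 1/18 + 1/18 = 1/9
P(X=2 | obs) = 1/18 / 1/9 = 1/2
P(X=3 | obs) = 1/18 / 1/9 = 1/2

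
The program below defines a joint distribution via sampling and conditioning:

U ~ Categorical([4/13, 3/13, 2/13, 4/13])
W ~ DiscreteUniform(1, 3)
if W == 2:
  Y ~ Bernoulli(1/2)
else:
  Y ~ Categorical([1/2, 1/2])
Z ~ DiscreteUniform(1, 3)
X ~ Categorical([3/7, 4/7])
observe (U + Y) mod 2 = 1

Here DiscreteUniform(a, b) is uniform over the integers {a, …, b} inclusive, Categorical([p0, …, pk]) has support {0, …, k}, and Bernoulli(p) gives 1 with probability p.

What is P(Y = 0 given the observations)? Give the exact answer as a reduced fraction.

P(Y = 0 | obs) = 7/13

Enumerate traces; 72 have nonzero weight after conditioning:
  (U=0, W=1, Y=1, Z=1, X=0) weight 2/273
  (U=0, W=1, Y=1, Z=1, X=1) weight 8/819
  (U=0, W=1, Y=1, Z=2, X=0) weight 2/273
  (U=0, W=1, Y=1, Z=2, X=1) weight 8/819
  (U=0, W=1, Y=1, Z=3, X=0) weight 2/273
  (U=0, W=1, Y=1, Z=3, X=1) weight 8/819
  (U=0, W=2, Y=1, Z=1, X=0) weight 2/273
  (U=0, W=2, Y=1, Z=1, X=1) weight 8/819
  (U=1, W=1, Y=0, Z=1, X=0) weight 1/182
  … 63 more
Group by Y:
  weight(Y=0) = 7/26
  weight(Y=1) = 3/13
Total weight = 7/26 + 3/13 = 1/2
P(Y=0 | obs) = 7/26 / 1/2 = 7/13
P(Y=1 | obs) = 3/13 / 1/2 = 6/13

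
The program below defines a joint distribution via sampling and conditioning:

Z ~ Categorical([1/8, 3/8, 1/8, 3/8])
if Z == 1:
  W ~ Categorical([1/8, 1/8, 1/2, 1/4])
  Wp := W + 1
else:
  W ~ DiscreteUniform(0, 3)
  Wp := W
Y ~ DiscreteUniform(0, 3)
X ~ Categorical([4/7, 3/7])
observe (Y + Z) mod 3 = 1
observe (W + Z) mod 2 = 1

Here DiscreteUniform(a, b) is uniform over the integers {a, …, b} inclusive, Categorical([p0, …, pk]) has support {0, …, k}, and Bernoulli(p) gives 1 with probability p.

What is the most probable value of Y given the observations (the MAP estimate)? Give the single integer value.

Enumerate traces; 20 have nonzero weight after conditioning:
  (Z=0, W=1, Y=1, X=0) weight 1/224
  (Z=0, W=1, Y=1, X=1) weight 3/896
  (Z=0, W=3, Y=1, X=0) weight 1/224
  (Z=0, W=3, Y=1, X=1) weight 3/896
  (Z=1, W=0, Y=0, X=0) weight 3/448
  (Z=1, W=0, Y=0, X=1) weight 9/1792
  (Z=1, W=0, Y=3, X=0) weight 3/448
  (Z=1, W=0, Y=3, X=1) weight 9/1792
  (Z=2, W=1, Y=2, X=0) weight 1/224
  … 11 more
Group by Y:
  weight(Y=0) = 15/256
  weight(Y=1) = 1/16
  weight(Y=2) = 1/64
  weight(Y=3) = 15/256
Total weight = 15/256 + 1/16 + 1/64 + 15/256 = 25/128
P(Y=0 | obs) = 15/256 / 25/128 = 3/10
P(Y=1 | obs) = 1/16 / 25/128 = 8/25
P(Y=2 | obs) = 1/64 / 25/128 = 2/25
P(Y=3 | obs) = 15/256 / 25/128 = 3/10
argmax = 1

argmax_v P(Y = v | obs) = 1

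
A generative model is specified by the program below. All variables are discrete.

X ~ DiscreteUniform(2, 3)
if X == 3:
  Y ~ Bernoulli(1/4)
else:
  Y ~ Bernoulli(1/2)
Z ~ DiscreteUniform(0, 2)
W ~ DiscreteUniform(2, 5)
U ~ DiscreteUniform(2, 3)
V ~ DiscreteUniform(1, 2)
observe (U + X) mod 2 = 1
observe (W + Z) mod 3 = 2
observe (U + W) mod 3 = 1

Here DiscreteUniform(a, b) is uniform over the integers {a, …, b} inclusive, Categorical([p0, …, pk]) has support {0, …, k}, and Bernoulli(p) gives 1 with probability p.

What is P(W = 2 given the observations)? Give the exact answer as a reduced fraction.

P(W = 2 | obs) = 1/3

Enumerate traces; 12 have nonzero weight after conditioning:
  (X=2, Y=0, Z=1, W=4, U=3, V=1) weight 1/192
  (X=2, Y=0, Z=1, W=4, U=3, V=2) weight 1/192
  (X=2, Y=1, Z=1, W=4, U=3, V=1) weight 1/192
  (X=2, Y=1, Z=1, W=4, U=3, V=2) weight 1/192
  (X=3, Y=0, Z=0, W=2, U=2, V=1) weight 1/128
  (X=3, Y=0, Z=0, W=2, U=2, V=2) weight 1/128
  (X=3, Y=0, Z=0, W=5, U=2, V=1) weight 1/128
  (X=3, Y=0, Z=0, W=5, U=2, V=2) weight 1/128
  … 4 more
Group by W:
  weight(W=2) = 1/48
  weight(W=4) = 1/48
  weight(W=5) = 1/48
Total weight = 1/48 + 1/48 + 1/48 = 1/16
P(W=2 | obs) = 1/48 / 1/16 = 1/3
P(W=4 | obs) = 1/48 / 1/16 = 1/3
P(W=5 | obs) = 1/48 / 1/16 = 1/3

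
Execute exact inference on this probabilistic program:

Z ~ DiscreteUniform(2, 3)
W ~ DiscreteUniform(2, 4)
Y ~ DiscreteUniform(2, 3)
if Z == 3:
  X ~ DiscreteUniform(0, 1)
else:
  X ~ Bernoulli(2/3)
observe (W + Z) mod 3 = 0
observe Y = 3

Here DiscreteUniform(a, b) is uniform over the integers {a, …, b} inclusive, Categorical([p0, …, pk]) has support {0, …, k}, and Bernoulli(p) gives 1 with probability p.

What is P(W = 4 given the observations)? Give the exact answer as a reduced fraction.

Enumerate traces; 4 have nonzero weight after conditioning:
  (Z=2, W=4, Y=3, X=0) weight 1/36
  (Z=2, W=4, Y=3, X=1) weight 1/18
  (Z=3, W=3, Y=3, X=0) weight 1/24
  (Z=3, W=3, Y=3, X=1) weight 1/24
Group by W:
  weight(W=3) = 1/12
  weight(W=4) = 1/12
Total weight = 1/12 + 1/12 = 1/6
P(W=3 | obs) = 1/12 / 1/6 = 1/2
P(W=4 | obs) = 1/12 / 1/6 = 1/2

P(W = 4 | obs) = 1/2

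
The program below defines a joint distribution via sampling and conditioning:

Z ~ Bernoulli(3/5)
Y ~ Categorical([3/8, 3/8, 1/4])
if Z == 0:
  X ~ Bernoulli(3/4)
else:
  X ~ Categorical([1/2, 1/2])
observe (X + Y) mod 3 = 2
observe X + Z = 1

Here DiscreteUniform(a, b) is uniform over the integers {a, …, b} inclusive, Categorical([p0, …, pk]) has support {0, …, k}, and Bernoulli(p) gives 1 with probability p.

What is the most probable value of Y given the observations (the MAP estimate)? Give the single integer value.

argmax_v P(Y = v | obs) = 1

Enumerate traces; 2 have nonzero weight after conditioning:
  (Z=0, Y=1, X=1) weight 9/80
  (Z=1, Y=2, X=0) weight 3/40
Group by Y:
  weight(Y=1) = 9/80
  weight(Y=2) = 3/40
Total weight = 9/80 + 3/40 = 3/16
P(Y=1 | obs) = 9/80 / 3/16 = 3/5
P(Y=2 | obs) = 3/40 / 3/16 = 2/5
argmax = 1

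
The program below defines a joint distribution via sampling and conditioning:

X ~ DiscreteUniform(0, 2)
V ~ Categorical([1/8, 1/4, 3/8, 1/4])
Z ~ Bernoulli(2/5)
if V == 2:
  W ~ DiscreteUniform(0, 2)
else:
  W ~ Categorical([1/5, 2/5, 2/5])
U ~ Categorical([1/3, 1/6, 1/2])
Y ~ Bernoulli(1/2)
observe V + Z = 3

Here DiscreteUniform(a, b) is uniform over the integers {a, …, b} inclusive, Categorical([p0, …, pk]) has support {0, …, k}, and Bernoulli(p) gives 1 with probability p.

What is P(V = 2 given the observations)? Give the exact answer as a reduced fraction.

Enumerate traces; 108 have nonzero weight after conditioning:
  (X=0, V=2, Z=1, W=0, U=0, Y=0) weight 1/360
  (X=0, V=2, Z=1, W=0, U=0, Y=1) weight 1/360
  (X=0, V=2, Z=1, W=0, U=1, Y=0) weight 1/720
  (X=0, V=2, Z=1, W=0, U=1, Y=1) weight 1/720
  (X=0, V=2, Z=1, W=0, U=2, Y=0) weight 1/240
  (X=0, V=2, Z=1, W=0, U=2, Y=1) weight 1/240
  (X=0, V=2, Z=1, W=1, U=0, Y=0) weight 1/360
  (X=0, V=2, Z=1, W=1, U=0, Y=1) weight 1/360
  (X=0, V=3, Z=0, W=0, U=0, Y=0) weight 1/600
  … 99 more
Group by V:
  weight(V=2) = 3/20
  weight(V=3) = 3/20
Total weight = 3/20 + 3/20 = 3/10
P(V=2 | obs) = 3/20 / 3/10 = 1/2
P(V=3 | obs) = 3/20 / 3/10 = 1/2

P(V = 2 | obs) = 1/2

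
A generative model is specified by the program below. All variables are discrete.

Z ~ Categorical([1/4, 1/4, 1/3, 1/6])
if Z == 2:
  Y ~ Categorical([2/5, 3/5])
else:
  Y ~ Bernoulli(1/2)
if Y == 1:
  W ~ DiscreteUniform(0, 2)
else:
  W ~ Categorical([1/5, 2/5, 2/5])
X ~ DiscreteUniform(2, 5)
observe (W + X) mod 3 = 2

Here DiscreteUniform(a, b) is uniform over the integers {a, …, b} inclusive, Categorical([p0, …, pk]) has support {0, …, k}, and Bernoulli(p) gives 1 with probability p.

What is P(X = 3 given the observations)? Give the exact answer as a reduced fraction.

P(X = 3 | obs) = 41/143

Enumerate traces; 32 have nonzero weight after conditioning:
  (Z=0, Y=0, W=0, X=2) weight 1/160
  (Z=0, Y=0, W=0, X=5) weight 1/160
  (Z=0, Y=0, W=1, X=4) weight 1/80
  (Z=0, Y=0, W=2, X=3) weight 1/80
  (Z=0, Y=1, W=0, X=2) weight 1/96
  (Z=0, Y=1, W=0, X=5) weight 1/96
  (Z=0, Y=1, W=1, X=4) weight 1/96
  (Z=0, Y=1, W=2, X=3) weight 1/96
  … 24 more
Group by X:
  weight(X=2) = 61/900
  weight(X=3) = 41/450
  weight(X=4) = 41/450
  weight(X=5) = 61/900
Total weight = 61/900 + 41/450 + 41/450 + 61/900 = 143/450
P(X=2 | obs) = 61/900 / 143/450 = 61/286
P(X=3 | obs) = 41/450 / 143/450 = 41/143
P(X=4 | obs) = 41/450 / 143/450 = 41/143
P(X=5 | obs) = 61/900 / 143/450 = 61/286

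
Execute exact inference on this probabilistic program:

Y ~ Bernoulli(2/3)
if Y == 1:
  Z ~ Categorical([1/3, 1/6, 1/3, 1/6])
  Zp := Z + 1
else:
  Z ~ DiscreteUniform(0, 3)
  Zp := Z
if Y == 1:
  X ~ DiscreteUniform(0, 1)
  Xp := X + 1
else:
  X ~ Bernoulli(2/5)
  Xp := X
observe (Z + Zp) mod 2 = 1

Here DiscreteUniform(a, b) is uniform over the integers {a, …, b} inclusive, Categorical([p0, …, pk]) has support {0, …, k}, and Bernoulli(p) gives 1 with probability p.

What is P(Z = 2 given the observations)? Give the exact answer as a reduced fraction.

Enumerate traces; 8 have nonzero weight after conditioning:
  (Y=1, Z=0, X=0) weight 1/9
  (Y=1, Z=0, X=1) weight 1/9
  (Y=1, Z=1, X=0) weight 1/18
  (Y=1, Z=1, X=1) weight 1/18
  (Y=1, Z=2, X=0) weight 1/9
  (Y=1, Z=2, X=1) weight 1/9
  (Y=1, Z=3, X=0) weight 1/18
  (Y=1, Z=3, X=1) weight 1/18
Group by Z:
  weight(Z=0) = 2/9
  weight(Z=1) = 1/9
  weight(Z=2) = 2/9
  weight(Z=3) = 1/9
Total weight = 2/9 + 1/9 + 2/9 + 1/9 = 2/3
P(Z=0 | obs) = 2/9 / 2/3 = 1/3
P(Z=1 | obs) = 1/9 / 2/3 = 1/6
P(Z=2 | obs) = 2/9 / 2/3 = 1/3
P(Z=3 | obs) = 1/9 / 2/3 = 1/6

P(Z = 2 | obs) = 1/3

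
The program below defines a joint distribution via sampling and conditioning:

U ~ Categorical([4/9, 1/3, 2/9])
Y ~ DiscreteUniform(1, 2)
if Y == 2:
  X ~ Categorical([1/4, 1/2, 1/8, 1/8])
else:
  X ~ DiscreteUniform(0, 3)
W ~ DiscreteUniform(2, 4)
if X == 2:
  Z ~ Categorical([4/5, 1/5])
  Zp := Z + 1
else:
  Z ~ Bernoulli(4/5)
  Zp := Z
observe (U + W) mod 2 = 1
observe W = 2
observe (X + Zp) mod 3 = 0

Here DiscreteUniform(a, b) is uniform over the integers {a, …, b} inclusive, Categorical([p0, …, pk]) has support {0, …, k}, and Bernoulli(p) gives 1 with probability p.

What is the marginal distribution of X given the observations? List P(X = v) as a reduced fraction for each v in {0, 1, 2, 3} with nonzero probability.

P(X=0) = 4/19, P(X=2) = 12/19, P(X=3) = 3/19

Enumerate traces; 6 have nonzero weight after conditioning:
  (U=1, Y=1, X=0, W=2, Z=0) weight 1/360
  (U=1, Y=1, X=2, W=2, Z=0) weight 1/90
  (U=1, Y=1, X=3, W=2, Z=0) weight 1/360
  (U=1, Y=2, X=0, W=2, Z=0) weight 1/360
  (U=1, Y=2, X=2, W=2, Z=0) weight 1/180
  (U=1, Y=2, X=3, W=2, Z=0) weight 1/720
Group by X:
  weight(X=0) = 1/180
  weight(X=2) = 1/60
  weight(X=3) = 1/240
Total weight = 1/180 + 1/60 + 1/240 = 19/720
P(X=0 | obs) = 1/180 / 19/720 = 4/19
P(X=2 | obs) = 1/60 / 19/720 = 12/19
P(X=3 | obs) = 1/240 / 19/720 = 3/19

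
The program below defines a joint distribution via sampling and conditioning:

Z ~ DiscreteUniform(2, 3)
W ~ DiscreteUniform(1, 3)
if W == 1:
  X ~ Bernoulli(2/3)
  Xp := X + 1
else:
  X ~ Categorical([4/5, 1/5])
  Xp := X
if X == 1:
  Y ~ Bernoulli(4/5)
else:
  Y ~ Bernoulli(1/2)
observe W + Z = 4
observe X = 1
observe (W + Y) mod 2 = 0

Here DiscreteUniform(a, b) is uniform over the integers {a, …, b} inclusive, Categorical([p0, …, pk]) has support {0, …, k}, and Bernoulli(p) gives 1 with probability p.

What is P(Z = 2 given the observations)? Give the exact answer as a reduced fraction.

Enumerate traces; 2 have nonzero weight after conditioning:
  (Z=2, W=2, X=1, Y=0) weight 1/150
  (Z=3, W=1, X=1, Y=1) weight 4/45
Group by Z:
  weight(Z=2) = 1/150
  weight(Z=3) = 4/45
Total weight = 1/150 + 4/45 = 43/450
P(Z=2 | obs) = 1/150 / 43/450 = 3/43
P(Z=3 | obs) = 4/45 / 43/450 = 40/43

P(Z = 2 | obs) = 3/43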